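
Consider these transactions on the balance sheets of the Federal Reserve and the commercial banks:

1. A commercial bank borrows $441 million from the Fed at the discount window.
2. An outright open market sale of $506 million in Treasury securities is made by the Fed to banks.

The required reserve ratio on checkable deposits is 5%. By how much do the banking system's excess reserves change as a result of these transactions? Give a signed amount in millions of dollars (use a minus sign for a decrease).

-$65 million

Discount-window loan $441 million: reserves +$441M, deposits 0.
OMO sale (to banks) $506 million: reserves −$506M, deposits 0.
Totals: Δreserves = −$65M, Δdeposits = 0.
Δrequired reserves = 5% × 0 = 0.
Δexcess reserves = Δreserves − Δrequired = −$65M − (0) = -$65 million.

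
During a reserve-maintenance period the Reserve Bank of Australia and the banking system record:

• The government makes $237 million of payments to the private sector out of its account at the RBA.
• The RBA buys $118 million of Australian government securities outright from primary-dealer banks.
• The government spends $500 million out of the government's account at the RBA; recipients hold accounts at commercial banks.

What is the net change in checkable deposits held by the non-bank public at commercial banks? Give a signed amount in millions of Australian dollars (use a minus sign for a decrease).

+$737 million

Government spending $237 million: non-bank counterparties' bank balances rise → +$237M.
OMO purchase (from banks) $118 million: the counterparty is a bank, so public deposits are unchanged → 0.
Government spending $500 million: non-bank counterparties' bank balances rise → +$500M.
Net: 237 + 0 + 500 = +$737 million.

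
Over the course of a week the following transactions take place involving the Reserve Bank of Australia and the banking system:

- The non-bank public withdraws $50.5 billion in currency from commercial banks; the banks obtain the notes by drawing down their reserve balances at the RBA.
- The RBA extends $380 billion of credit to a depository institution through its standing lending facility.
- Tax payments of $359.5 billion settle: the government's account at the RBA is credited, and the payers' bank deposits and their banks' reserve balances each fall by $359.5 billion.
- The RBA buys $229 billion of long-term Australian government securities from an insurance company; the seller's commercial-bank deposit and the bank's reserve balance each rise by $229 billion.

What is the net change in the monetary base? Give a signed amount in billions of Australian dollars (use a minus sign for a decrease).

RBA balance sheet:
  Assets:      Securities +$229B, Loans to banks +$380B
  Liabilities: Bank reserves +$199B, Currency in circulation +$50.5B, Government deposits +$359.5B
Commercial banking system:
  Assets:      Reserves at CB +$199B
  Liabilities: Checkable deposits −$181B, Borrowings from CB +$380B
Monetary base = currency + reserves: +$50.5B + (+$199B) = +$249.5 billion.

+$249.5 billion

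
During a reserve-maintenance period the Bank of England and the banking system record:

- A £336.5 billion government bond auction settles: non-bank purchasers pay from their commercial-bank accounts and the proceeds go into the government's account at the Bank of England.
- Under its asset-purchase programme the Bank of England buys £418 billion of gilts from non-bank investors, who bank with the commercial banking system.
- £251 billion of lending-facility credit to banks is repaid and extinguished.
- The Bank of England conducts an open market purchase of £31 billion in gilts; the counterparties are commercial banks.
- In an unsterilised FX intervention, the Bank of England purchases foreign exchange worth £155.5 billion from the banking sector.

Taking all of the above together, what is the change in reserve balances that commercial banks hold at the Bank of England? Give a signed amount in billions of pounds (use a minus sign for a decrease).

Bank of England balance sheet:
  Assets:      Securities +£449B, Loans to banks −£251B, Foreign assets +£155.5B
  Liabilities: Bank reserves +£17B, Government deposits +£336.5B
So the change in reserve balances that commercial banks hold at the Bank of England is +£17 billion.

+£17 billion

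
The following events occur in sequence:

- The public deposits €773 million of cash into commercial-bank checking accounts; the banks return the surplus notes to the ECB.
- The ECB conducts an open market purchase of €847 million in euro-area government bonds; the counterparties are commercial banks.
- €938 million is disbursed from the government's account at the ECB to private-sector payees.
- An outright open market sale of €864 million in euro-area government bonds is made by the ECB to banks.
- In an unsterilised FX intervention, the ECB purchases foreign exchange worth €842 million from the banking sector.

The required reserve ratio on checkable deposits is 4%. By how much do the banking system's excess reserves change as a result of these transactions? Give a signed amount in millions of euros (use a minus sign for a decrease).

+€2467.56 million

Currency deposit €773 million: reserves +€773M, deposits +€773M.
OMO purchase (from banks) €847 million: reserves +€847M, deposits 0.
Government spending €938 million: reserves +€938M, deposits +€938M.
OMO sale (to banks) €864 million: reserves −€864M, deposits 0.
FX purchase €842 million: reserves +€842M, deposits 0.
Totals: Δreserves = +€2536M, Δdeposits = +€1711M.
Δrequired reserves = 4% × +€1711M = +€68.44M.
Δexcess reserves = Δreserves − Δrequired = +€2536M − (+€68.44M) = +€2467.56 million.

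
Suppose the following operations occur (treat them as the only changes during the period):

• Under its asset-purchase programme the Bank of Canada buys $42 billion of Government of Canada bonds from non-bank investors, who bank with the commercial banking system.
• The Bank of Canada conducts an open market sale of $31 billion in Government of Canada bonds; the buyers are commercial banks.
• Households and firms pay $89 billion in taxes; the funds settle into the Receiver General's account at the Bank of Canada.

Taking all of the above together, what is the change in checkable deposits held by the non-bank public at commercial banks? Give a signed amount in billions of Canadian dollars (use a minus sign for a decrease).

Bank of Canada balance sheet:
  Assets:      Securities +$11B
  Liabilities: Bank reserves −$78B, Government deposits +$89B
Commercial banking system:
  Assets:      Reserves at CB −$78B, Securities +$31B
  Liabilities: Checkable deposits −$47B
So the change in checkable deposits held by the non-bank public at commercial banks is -$47 billion.

-$47 billion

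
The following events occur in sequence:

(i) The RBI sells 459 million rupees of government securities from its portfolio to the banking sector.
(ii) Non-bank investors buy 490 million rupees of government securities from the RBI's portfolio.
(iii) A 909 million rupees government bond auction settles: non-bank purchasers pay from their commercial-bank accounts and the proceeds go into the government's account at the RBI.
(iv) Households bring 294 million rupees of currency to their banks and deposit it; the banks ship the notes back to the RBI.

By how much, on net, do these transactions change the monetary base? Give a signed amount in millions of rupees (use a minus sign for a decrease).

-1858 million

RBI balance sheet:
  Assets:      Securities −949M
  Liabilities: Bank reserves −1564M, Currency in circulation −294M, Government deposits +909M
Monetary base = currency + reserves: −294M + (−1564M) = -1858 million.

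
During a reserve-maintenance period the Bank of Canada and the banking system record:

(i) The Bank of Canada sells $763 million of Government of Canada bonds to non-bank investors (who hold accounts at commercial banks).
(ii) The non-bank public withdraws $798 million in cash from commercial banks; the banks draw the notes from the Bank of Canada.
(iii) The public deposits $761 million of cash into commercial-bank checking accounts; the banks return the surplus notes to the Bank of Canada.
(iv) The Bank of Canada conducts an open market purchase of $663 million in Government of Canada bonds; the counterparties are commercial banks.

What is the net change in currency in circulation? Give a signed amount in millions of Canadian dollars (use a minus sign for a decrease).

Asset sale (to non-banks) $763 million: no currency enters or leaves circulation → 0.
Currency withdrawal $798 million: notes leave the central bank → +$798M.
Currency deposit $761 million: notes return to the central bank → −$761M.
OMO purchase (from banks) $663 million: no currency enters or leaves circulation → 0.
Net: 0 + 798 − 761 + 0 = +$37 million.

+$37 million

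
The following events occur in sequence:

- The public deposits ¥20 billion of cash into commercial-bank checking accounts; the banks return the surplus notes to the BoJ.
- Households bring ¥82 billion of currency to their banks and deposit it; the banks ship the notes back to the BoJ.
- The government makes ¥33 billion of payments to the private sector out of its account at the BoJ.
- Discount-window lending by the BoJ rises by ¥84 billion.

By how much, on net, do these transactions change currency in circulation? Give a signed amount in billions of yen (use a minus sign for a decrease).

-¥102 billion

BoJ balance sheet:
  Assets:      Loans to banks +¥84B
  Liabilities: Bank reserves +¥219B, Currency in circulation −¥102B, Government deposits −¥33B
Commercial banking system:
  Assets:      Reserves at CB +¥219B
  Liabilities: Checkable deposits +¥135B, Borrowings from CB +¥84B
So the change in currency in circulation is -¥102 billion.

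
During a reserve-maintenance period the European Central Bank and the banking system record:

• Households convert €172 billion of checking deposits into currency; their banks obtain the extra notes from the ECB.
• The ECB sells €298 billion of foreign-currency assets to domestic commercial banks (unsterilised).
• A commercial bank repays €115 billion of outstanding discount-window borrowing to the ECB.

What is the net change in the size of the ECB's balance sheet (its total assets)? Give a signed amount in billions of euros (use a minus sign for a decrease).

-€413 billion

Currency withdrawal €172 billion: only the composition of liabilities changes → 0.
FX sale €298 billion: an ECB asset is shed → −€298B.
Discount-window repayment €115 billion: an ECB asset is shed → −€115B.
Net: 0 − 298 − 115 = -€413 billion.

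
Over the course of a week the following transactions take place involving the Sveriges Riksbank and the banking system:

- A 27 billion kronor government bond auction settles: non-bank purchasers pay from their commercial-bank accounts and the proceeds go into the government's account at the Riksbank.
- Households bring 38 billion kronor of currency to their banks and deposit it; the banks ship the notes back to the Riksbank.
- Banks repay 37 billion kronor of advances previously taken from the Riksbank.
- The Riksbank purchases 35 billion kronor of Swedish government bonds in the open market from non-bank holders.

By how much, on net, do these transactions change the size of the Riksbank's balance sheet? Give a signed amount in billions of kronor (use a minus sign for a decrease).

-2 billion

Riksbank balance sheet:
  Assets:      Securities +35B, Loans to banks −37B
  Liabilities: Bank reserves +9B, Currency in circulation −38B, Government deposits +27B
Change in total Riksbank assets = -2 billion.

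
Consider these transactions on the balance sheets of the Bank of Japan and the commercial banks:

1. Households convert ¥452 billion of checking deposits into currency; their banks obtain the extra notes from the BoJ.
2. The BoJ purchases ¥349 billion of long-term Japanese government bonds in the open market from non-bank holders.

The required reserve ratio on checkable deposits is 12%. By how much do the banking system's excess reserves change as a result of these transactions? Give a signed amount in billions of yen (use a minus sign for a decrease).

-¥90.64 billion

Currency withdrawal ¥452 billion: reserves −¥452B, deposits −¥452B.
Asset purchase (from non-banks) ¥349 billion: reserves +¥349B, deposits +¥349B.
Totals: Δreserves = −¥103B, Δdeposits = −¥103B.
Δrequired reserves = 12% × −¥103B = −¥12.36B.
Δexcess reserves = Δreserves − Δrequired = −¥103B − (−¥12.36B) = -¥90.64 billion.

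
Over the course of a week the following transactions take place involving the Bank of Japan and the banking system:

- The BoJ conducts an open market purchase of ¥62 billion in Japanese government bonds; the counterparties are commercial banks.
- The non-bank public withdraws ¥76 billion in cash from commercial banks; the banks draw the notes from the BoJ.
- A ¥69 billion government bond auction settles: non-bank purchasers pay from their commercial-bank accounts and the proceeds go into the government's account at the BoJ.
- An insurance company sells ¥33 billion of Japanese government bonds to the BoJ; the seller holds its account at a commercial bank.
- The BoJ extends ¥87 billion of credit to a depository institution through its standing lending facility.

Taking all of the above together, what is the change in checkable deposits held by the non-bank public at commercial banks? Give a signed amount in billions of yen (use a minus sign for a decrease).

-¥112 billion

OMO purchase (from banks) ¥62 billion: the counterparty is a bank, so public deposits are unchanged → 0.
Currency withdrawal ¥76 billion: non-bank counterparties' bank balances fall → −¥76B.
Government account inflow ¥69 billion: non-bank counterparties' bank balances fall → −¥69B.
Asset purchase (from non-banks) ¥33 billion: non-bank counterparties' bank balances rise → +¥33B.
Discount-window loan ¥87 billion: the counterparty is a bank, so public deposits are unchanged → 0.
Net: 0 − 76 − 69 + 33 + 0 = -¥112 billion.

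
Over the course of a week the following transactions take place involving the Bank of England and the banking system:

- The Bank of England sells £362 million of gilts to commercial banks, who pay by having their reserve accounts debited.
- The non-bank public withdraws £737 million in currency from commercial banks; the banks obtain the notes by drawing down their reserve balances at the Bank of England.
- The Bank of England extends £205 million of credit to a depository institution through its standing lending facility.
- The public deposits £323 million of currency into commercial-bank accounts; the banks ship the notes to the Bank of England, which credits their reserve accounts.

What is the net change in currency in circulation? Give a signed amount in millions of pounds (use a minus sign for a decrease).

Bank of England balance sheet:
  Assets:      Securities −£362M, Loans to banks +£205M
  Liabilities: Bank reserves −£571M, Currency in circulation +£414M
Commercial banking system:
  Assets:      Reserves at CB −£571M, Securities +£362M
  Liabilities: Checkable deposits −£414M, Borrowings from CB +£205M
So the change in currency in circulation is +£414 million.

+£414 million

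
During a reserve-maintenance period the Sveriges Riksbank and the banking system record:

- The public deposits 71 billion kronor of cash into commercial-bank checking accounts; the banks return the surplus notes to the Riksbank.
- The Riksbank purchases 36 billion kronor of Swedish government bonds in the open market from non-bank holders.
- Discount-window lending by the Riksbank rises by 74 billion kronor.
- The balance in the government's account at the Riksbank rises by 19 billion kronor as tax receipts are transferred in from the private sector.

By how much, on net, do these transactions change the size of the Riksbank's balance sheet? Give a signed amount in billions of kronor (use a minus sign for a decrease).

+110 billion

Riksbank balance sheet:
  Assets:      Securities +36B, Loans to banks +74B
  Liabilities: Bank reserves +162B, Currency in circulation −71B, Government deposits +19B
Change in total Riksbank assets = +110 billion.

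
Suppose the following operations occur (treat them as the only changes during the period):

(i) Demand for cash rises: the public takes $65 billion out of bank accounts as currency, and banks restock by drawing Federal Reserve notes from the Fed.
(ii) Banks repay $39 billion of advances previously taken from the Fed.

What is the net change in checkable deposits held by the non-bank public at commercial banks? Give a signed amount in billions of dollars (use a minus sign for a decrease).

-$65 billion

Currency withdrawal $65 billion: non-bank counterparties' bank balances fall → −$65B.
Discount-window repayment $39 billion: the counterparty is a bank, so public deposits are unchanged → 0.
Net: −65 + 0 = -$65 billion.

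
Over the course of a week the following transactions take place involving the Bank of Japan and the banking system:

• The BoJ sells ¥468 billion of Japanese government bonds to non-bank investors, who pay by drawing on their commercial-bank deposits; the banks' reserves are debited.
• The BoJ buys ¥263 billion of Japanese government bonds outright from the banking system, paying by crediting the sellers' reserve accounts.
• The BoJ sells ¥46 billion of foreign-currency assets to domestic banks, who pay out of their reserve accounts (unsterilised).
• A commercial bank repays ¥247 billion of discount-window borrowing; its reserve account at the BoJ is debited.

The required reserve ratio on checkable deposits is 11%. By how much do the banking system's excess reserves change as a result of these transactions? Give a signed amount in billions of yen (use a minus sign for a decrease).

Asset sale (to non-banks) ¥468 billion: reserves −¥468B, deposits −¥468B.
OMO purchase (from banks) ¥263 billion: reserves +¥263B, deposits 0.
FX sale ¥46 billion: reserves −¥46B, deposits 0.
Discount-window repayment ¥247 billion: reserves −¥247B, deposits 0.
Totals: Δreserves = −¥498B, Δdeposits = −¥468B.
Δrequired reserves = 11% × −¥468B = −¥51.48B.
Δexcess reserves = Δreserves − Δrequired = −¥498B − (−¥51.48B) = -¥446.52 billion.

-¥446.52 billion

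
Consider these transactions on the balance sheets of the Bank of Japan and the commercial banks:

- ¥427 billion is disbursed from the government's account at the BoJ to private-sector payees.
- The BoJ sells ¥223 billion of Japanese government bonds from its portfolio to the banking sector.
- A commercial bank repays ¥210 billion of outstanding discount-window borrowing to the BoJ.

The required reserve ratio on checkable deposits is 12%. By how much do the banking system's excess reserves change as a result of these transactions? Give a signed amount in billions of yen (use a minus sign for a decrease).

-¥57.24 billion

Government spending ¥427 billion: reserves +¥427B, deposits +¥427B.
OMO sale (to banks) ¥223 billion: reserves −¥223B, deposits 0.
Discount-window repayment ¥210 billion: reserves −¥210B, deposits 0.
Totals: Δreserves = −¥6B, Δdeposits = +¥427B.
Δrequired reserves = 12% × +¥427B = +¥51.24B.
Δexcess reserves = Δreserves − Δrequired = −¥6B − (+¥51.24B) = -¥57.24 billion.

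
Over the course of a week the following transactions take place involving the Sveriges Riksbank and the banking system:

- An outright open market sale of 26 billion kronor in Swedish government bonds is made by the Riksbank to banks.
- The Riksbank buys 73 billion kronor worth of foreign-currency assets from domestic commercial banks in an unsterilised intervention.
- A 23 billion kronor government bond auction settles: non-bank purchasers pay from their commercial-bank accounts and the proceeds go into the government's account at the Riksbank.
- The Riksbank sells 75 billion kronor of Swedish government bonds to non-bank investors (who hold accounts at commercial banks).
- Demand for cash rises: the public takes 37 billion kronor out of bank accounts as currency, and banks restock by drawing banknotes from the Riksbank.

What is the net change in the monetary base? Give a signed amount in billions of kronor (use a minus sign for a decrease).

-51 billion

OMO sale (to banks) 26 billion kronor: Riksbank balance sheet contracts → −26B.
FX purchase 73 billion kronor: Riksbank balance sheet expands → +73B.
Government account inflow 23 billion kronor: reserves shift to a non-base liability → −23B.
Asset sale (to non-banks) 75 billion kronor: Riksbank balance sheet contracts → −75B.
Currency withdrawal 37 billion kronor: just a shift between currency and reserves — both are base money → 0.
Net: −26 + 73 − 23 − 75 + 0 = -51 billion.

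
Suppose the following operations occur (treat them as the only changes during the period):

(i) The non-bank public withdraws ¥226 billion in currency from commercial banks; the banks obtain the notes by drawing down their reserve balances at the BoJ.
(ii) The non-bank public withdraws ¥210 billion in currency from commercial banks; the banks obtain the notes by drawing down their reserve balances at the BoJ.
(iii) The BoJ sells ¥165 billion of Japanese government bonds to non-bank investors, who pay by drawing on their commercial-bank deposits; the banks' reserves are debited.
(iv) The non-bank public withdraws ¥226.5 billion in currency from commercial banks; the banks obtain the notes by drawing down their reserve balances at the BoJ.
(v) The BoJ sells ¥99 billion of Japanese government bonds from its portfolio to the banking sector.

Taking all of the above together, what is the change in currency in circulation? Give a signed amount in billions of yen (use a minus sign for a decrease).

+¥662.5 billion

Currency withdrawal ¥226 billion: notes leave the central bank → +¥226B.
Currency withdrawal ¥210 billion: notes leave the central bank → +¥210B.
Asset sale (to non-banks) ¥165 billion: no currency enters or leaves circulation → 0.
Currency withdrawal ¥226.5 billion: notes leave the central bank → +¥226.5B.
OMO sale (to banks) ¥99 billion: no currency enters or leaves circulation → 0.
Net: 226 + 210 + 0 + 226.5 + 0 = +¥662.5 billion.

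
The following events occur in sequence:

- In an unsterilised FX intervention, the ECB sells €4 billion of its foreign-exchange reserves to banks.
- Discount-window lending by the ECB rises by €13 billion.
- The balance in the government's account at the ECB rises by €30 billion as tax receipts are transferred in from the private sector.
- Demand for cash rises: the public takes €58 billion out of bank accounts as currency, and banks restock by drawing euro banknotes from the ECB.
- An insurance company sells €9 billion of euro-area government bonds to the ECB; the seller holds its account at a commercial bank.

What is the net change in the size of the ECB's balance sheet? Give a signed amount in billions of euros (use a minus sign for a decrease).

+€18 billion

ECB balance sheet:
  Assets:      Securities +€9B, Loans to banks +€13B, Foreign assets −€4B
  Liabilities: Bank reserves −€70B, Currency in circulation +€58B, Government deposits +€30B
Change in total ECB assets = +€18 billion.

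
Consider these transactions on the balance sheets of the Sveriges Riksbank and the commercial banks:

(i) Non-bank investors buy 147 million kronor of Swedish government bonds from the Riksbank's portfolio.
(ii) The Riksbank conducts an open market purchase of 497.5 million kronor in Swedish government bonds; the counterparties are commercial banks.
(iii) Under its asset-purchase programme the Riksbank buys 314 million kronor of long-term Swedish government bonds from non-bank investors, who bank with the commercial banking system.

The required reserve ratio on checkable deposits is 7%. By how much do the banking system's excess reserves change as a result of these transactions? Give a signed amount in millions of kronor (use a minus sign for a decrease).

Asset sale (to non-banks) 147 million kronor: reserves −147M, deposits −147M.
OMO purchase (from banks) 497.5 million kronor: reserves +497.5M, deposits 0.
Asset purchase (from non-banks) 314 million kronor: reserves +314M, deposits +314M.
Totals: Δreserves = +664.5M, Δdeposits = +167M.
Δrequired reserves = 7% × +167M = +11.69M.
Δexcess reserves = Δreserves − Δrequired = +664.5M − (+11.69M) = +652.81 million.

+652.81 million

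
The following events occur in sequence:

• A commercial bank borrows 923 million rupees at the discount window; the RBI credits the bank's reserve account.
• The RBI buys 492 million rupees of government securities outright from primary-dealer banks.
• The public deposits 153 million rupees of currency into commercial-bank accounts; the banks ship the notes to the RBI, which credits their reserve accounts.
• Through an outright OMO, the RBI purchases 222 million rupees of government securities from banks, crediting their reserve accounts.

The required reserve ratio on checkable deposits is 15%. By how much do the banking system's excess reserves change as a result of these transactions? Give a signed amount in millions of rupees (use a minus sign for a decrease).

Discount-window loan 923 million rupees: reserves +923M, deposits 0.
OMO purchase (from banks) 492 million rupees: reserves +492M, deposits 0.
Currency deposit 153 million rupees: reserves +153M, deposits +153M.
OMO purchase (from banks) 222 million rupees: reserves +222M, deposits 0.
Totals: Δreserves = +1790M, Δdeposits = +153M.
Δrequired reserves = 15% × +153M = +22.95M.
Δexcess reserves = Δreserves − Δrequired = +1790M − (+22.95M) = +1767.05 million.

+1767.05 million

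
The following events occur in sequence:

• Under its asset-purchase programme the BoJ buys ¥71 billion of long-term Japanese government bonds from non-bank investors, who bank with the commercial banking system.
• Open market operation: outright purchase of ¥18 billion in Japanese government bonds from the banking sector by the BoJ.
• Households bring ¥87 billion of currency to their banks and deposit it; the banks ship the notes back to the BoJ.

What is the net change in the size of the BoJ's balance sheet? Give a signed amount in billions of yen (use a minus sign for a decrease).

BoJ balance sheet:
  Assets:      Securities +¥89B
  Liabilities: Bank reserves +¥176B, Currency in circulation −¥87B
Commercial banking system:
  Assets:      Reserves at CB +¥176B, Securities −¥18B
  Liabilities: Checkable deposits +¥158B
Change in total BoJ assets = +¥89 billion.

+¥89 billion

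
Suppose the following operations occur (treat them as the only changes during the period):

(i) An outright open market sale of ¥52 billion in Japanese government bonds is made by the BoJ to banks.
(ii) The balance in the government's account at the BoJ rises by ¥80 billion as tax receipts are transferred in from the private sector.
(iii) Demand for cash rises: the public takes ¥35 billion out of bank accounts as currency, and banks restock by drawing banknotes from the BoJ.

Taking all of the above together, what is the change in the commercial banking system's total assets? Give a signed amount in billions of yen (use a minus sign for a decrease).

OMO sale (to banks) ¥52 billion: just an asset swap on bank balance sheets → 0.
Government account inflow ¥80 billion: bank balance sheets shrink → −¥80B.
Currency withdrawal ¥35 billion: bank balance sheets shrink → −¥35B.
Net: 0 − 80 − 35 = -¥115 billion.

-¥115 billion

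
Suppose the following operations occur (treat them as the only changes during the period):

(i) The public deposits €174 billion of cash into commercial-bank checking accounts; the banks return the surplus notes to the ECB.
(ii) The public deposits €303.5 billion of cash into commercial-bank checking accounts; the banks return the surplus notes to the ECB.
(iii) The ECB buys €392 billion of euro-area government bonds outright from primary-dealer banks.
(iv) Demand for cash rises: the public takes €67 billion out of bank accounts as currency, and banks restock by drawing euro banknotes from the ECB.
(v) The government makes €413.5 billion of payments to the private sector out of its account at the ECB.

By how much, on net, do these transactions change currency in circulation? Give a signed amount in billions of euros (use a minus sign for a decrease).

-€410.5 billion

Currency deposit €174 billion: notes return to the central bank → −€174B.
Currency deposit €303.5 billion: notes return to the central bank → −€303.5B.
OMO purchase (from banks) €392 billion: no currency enters or leaves circulation → 0.
Currency withdrawal €67 billion: notes leave the central bank → +€67B.
Government spending €413.5 billion: no currency enters or leaves circulation → 0.
Net: −174 − 303.5 + 0 + 67 + 0 = -€410.5 billion.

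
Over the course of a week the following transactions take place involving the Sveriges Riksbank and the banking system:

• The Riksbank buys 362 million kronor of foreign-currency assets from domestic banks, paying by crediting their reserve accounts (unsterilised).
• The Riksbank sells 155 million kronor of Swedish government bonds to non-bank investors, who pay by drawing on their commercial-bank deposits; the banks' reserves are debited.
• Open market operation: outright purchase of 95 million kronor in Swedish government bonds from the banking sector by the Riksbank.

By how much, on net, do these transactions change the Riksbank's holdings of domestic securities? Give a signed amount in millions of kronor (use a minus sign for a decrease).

Riksbank balance sheet:
  Assets:      Securities −60M, Foreign assets +362M
  Liabilities: Bank reserves +302M
So the change in the Riksbank's holdings of domestic securities is -60 million.

-60 million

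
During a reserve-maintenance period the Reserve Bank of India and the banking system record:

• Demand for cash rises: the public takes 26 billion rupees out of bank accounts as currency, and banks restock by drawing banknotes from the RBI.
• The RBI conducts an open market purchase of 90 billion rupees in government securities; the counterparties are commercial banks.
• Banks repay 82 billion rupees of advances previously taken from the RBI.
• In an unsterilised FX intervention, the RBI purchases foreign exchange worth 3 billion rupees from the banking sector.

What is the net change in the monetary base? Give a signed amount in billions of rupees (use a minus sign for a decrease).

Currency withdrawal 26 billion rupees: just a shift between currency and reserves — both are base money → 0.
OMO purchase (from banks) 90 billion rupees: RBI balance sheet expands → +90B.
Discount-window repayment 82 billion rupees: RBI balance sheet contracts → −82B.
FX purchase 3 billion rupees: RBI balance sheet expands → +3B.
Net: 0 + 90 − 82 + 3 = +11 billion.

+11 billion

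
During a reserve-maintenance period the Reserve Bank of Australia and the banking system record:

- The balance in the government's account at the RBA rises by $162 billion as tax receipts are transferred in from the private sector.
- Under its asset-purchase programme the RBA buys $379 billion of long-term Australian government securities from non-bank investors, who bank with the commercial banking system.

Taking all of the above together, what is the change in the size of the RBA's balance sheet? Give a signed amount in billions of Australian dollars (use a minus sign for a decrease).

RBA balance sheet:
  Assets:      Securities +$379B
  Liabilities: Bank reserves +$217B, Government deposits +$162B
Change in total RBA assets = +$379 billion.

+$379 billion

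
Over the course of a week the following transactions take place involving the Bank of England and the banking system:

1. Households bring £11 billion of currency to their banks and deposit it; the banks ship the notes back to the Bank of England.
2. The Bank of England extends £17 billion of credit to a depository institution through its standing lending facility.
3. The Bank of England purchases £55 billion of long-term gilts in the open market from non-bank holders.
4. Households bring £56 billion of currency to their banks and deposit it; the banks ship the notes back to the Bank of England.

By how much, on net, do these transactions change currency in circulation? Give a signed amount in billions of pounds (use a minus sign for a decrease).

-£67 billion

Currency deposit £11 billion: notes return to the central bank → −£11B.
Discount-window loan £17 billion: no currency enters or leaves circulation → 0.
Asset purchase (from non-banks) £55 billion: no currency enters or leaves circulation → 0.
Currency deposit £56 billion: notes return to the central bank → −£56B.
Net: −11 + 0 + 0 − 56 = -£67 billion.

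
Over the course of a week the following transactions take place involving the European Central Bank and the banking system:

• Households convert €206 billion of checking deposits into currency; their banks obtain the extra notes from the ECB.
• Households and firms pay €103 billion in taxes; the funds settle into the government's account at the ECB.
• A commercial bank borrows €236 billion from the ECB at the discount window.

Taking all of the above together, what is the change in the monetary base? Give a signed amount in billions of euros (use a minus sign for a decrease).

Currency withdrawal €206 billion: just a shift between currency and reserves — both are base money → 0.
Government account inflow €103 billion: reserves shift to a non-base liability → −€103B.
Discount-window loan €236 billion: ECB balance sheet expands → +€236B.
Net: 0 − 103 + 236 = +€133 billion.

+€133 billion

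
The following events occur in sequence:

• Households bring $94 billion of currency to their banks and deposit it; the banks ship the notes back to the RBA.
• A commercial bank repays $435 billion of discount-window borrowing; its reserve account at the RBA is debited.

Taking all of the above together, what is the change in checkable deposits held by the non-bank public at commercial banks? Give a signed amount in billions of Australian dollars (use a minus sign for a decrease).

+$94 billion

Currency deposit $94 billion: non-bank counterparties' bank balances rise → +$94B.
Discount-window repayment $435 billion: the counterparty is a bank, so public deposits are unchanged → 0.
Net: 94 + 0 = +$94 billion.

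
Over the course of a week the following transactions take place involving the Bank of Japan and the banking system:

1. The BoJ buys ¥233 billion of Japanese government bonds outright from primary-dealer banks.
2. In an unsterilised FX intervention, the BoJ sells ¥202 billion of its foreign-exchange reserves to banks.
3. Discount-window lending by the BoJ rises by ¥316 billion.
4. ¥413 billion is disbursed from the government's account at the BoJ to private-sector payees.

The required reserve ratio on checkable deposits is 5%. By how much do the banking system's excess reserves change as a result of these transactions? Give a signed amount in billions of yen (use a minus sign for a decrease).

+¥739.35 billion

OMO purchase (from banks) ¥233 billion: reserves +¥233B, deposits 0.
FX sale ¥202 billion: reserves −¥202B, deposits 0.
Discount-window loan ¥316 billion: reserves +¥316B, deposits 0.
Government spending ¥413 billion: reserves +¥413B, deposits +¥413B.
Totals: Δreserves = +¥760B, Δdeposits = +¥413B.
Δrequired reserves = 5% × +¥413B = +¥20.65B.
Δexcess reserves = Δreserves − Δrequired = +¥760B − (+¥20.65B) = +¥739.35 billion.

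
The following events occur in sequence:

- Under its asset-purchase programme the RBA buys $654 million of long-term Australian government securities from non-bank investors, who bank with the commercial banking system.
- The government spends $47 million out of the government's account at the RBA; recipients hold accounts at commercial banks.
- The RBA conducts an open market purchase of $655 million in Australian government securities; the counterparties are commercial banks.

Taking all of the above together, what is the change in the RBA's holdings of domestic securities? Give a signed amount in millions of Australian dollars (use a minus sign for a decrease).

RBA balance sheet:
  Assets:      Securities +$1309M
  Liabilities: Bank reserves +$1356M, Government deposits −$47M
So the change in the RBA's holdings of domestic securities is +$1309 million.

+$1309 million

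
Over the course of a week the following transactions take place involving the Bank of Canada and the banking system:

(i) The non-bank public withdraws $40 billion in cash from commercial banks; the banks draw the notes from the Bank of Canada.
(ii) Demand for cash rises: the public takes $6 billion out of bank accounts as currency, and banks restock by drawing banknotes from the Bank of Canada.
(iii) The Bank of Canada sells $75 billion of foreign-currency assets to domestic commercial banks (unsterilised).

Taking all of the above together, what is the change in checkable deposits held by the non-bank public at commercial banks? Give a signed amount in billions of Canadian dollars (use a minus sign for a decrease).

-$46 billion

Currency withdrawal $40 billion: non-bank counterparties' bank balances fall → −$40B.
Currency withdrawal $6 billion: non-bank counterparties' bank balances fall → −$6B.
FX sale $75 billion: the counterparty is a bank, so public deposits are unchanged → 0.
Net: −40 − 6 + 0 = -$46 billion.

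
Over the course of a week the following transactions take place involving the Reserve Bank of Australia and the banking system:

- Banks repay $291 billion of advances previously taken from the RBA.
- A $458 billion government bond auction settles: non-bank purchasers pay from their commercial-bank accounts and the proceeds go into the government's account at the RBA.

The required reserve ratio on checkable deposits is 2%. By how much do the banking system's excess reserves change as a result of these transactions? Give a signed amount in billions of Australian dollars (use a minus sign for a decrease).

Discount-window repayment $291 billion: reserves −$291B, deposits 0.
Government account inflow $458 billion: reserves −$458B, deposits −$458B.
Totals: Δreserves = −$749B, Δdeposits = −$458B.
Δrequired reserves = 2% × −$458B = −$9.16B.
Δexcess reserves = Δreserves − Δrequired = −$749B − (−$9.16B) = -$739.84 billion.

-$739.84 billion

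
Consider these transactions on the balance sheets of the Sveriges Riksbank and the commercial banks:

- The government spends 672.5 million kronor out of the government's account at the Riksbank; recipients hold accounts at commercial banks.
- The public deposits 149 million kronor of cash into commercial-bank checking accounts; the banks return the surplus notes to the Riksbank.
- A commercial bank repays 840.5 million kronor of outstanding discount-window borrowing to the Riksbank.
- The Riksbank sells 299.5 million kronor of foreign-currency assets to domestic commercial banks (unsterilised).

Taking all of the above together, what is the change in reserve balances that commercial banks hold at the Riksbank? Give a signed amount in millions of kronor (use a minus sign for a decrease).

-318.5 million

Riksbank balance sheet:
  Assets:      Loans to banks −840.5M, Foreign assets −299.5M
  Liabilities: Bank reserves −318.5M, Currency in circulation −149M, Government deposits −672.5M
Commercial banking system:
  Assets:      Reserves at CB −318.5M, Foreign assets +299.5M
  Liabilities: Checkable deposits +821.5M, Borrowings from CB −840.5M
So the change in reserve balances that commercial banks hold at the Riksbank is -318.5 million.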